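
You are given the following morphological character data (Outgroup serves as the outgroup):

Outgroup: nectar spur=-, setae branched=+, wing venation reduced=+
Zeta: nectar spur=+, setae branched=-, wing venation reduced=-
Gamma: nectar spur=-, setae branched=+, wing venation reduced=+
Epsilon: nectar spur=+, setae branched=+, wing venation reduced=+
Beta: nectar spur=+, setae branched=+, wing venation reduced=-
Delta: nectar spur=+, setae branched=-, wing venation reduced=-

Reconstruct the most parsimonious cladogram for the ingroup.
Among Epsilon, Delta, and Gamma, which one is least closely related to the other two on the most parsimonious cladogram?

Character polarity is set by the outgroup: the derived state is whichever differs from the outgroup's state, so for setae branched, wing venation reduced the derived state is '-', and for the remaining characters it is '+'.
Only Beta, Delta, Epsilon, and Zeta show the derived state '+' for nectar spur, supporting them as a clade.
Only Delta and Zeta show the derived state '-' for setae branched, supporting them as a clade.
wing venation reduced: derived state '-' in Beta, Delta, and Zeta only — synapomorphy for {Beta, Delta, Zeta}.
Most parsimonious ingroup topology: ((((Zeta,Delta),Beta),Epsilon),Gamma).
Delta and Epsilon share a more recent common ancestor with each other than either does with Gamma, so Gamma is the least closely related of the three.

Gamma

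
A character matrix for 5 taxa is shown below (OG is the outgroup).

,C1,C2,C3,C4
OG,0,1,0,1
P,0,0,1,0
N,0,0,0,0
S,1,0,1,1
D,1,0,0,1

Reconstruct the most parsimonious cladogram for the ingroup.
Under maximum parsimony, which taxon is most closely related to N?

Character polarity is set by the outgroup: the derived state is whichever differs from the outgroup's state, so for C2, C4 the derived state is '0', and for the remaining characters it is '1'.
C1: derived state '1' in D and S only — synapomorphy for {D, S}.
C2 (derived state '0') is shared by all ingroup taxa — unites the whole ingroup.
C3 groups P and S, which is incompatible with the clades supported by the remaining characters; treating it as convergent (homoplasy) costs fewer steps than any alternative tree.
Only N and P show the derived state '0' for C4, supporting them as a clade.
Most parsimonious ingroup topology: ((P,N),(S,D)).
N and P form a cherry on this tree, so they are sister taxa.

P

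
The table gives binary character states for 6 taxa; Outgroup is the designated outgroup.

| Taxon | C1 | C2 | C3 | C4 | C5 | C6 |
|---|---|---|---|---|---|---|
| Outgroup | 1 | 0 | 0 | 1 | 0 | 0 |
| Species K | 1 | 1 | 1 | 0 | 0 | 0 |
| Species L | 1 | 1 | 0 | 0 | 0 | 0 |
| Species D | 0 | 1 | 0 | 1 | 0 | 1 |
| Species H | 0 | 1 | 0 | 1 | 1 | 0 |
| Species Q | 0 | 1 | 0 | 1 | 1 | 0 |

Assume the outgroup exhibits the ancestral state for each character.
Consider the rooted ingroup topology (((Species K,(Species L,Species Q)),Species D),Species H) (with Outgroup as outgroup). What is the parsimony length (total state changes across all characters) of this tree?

10

Map each character onto (((Species K,(Species L,Species Q)),Species D),Species H) (rooted by Outgroup) and count the minimum state changes it requires (Fitch parsimony):
C1: 3; C2: 1; C3: 1; C4: 2; C5: 2; C6: 1.
Total tree length = 10.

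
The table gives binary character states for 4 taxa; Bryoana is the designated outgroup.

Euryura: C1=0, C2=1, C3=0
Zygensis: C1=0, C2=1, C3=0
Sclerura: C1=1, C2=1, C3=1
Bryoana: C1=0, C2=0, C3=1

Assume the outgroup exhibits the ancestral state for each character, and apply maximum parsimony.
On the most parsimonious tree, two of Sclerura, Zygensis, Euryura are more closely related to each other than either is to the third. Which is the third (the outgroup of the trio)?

Character polarity is set by the outgroup: the derived state is whichever differs from the outgroup's state, so for C3 the derived state is '0', and for the remaining characters it is '1'.
C1: derived state '1' in Sclerura only — an autapomorphy, so it tells us nothing about relationships among taxa.
All ingroup taxa share the derived state '1' for C2; it defines the ingroup but does not resolve relationships within it.
C3: derived state '0' in Euryura and Zygensis only — synapomorphy for {Euryura, Zygensis}.
Most parsimonious ingroup topology: (Sclerura,(Zygensis,Euryura)).
Euryura and Zygensis share a more recent common ancestor with each other than either does with Sclerura, so Sclerura is the least closely related of the three.

Sclerura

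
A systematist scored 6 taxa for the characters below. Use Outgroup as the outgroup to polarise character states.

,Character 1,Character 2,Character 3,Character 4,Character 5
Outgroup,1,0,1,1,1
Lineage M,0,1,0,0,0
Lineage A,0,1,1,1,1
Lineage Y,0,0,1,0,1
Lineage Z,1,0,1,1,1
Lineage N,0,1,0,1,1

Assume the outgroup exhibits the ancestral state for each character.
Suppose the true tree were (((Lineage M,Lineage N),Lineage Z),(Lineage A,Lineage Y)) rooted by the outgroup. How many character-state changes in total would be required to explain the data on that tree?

Map each character onto (((Lineage M,Lineage N),Lineage Z),(Lineage A,Lineage Y)) (rooted by Outgroup) and count the minimum state changes it requires (Fitch parsimony):
Character 1: 2; Character 2: 2; Character 3: 1; Character 4: 2; Character 5: 1.
Total tree length = 8.

8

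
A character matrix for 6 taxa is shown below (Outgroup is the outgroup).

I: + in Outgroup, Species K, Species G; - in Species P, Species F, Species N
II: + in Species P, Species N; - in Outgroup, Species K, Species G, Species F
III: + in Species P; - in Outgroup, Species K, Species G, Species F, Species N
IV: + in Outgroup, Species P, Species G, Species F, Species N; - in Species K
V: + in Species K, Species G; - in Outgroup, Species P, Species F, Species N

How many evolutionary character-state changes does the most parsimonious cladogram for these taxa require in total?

5

Character polarity is set by the outgroup: the derived state is whichever differs from the outgroup's state, so for I, IV the derived state is '-', and for the remaining characters it is '+'.
Only Species F, Species N, and Species P show the derived state '-' for I, supporting them as a clade.
II (derived state '+') is shared by Species N and Species P — a synapomorphy uniting that clade.
III: derived state '+' in Species P only — an autapomorphy, so it tells us nothing about relationships among taxa.
IV (derived state '-') is unique to Species K (autapomorphy; uninformative for grouping).
V: derived state '+' in Species G and Species K only — synapomorphy for {Species G, Species K}.
Most parsimonious ingroup topology: (((Species P,Species N),Species F),(Species K,Species G)).
Changes per character on this tree: I: 1; II: 1; III: 1; IV: 1; V: 1.
Total = 5.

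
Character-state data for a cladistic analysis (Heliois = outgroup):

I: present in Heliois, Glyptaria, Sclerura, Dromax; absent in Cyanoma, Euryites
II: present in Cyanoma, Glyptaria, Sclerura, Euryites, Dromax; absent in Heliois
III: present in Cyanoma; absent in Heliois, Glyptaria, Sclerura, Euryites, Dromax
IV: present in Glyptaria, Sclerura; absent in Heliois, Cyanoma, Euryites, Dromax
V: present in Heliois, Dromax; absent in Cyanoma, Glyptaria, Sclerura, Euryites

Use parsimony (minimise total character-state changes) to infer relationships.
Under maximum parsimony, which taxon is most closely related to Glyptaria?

Sclerura

Character polarity is set by the outgroup: the derived state is whichever differs from the outgroup's state, so for I, V the derived state is 'absent', and for the remaining characters it is 'present'.
Only Cyanoma and Euryites show the derived state 'absent' for I, supporting them as a clade.
II (derived state 'present') is shared by all ingroup taxa — unites the whole ingroup.
III: derived state 'present' in Cyanoma only — an autapomorphy, so it tells us nothing about relationships among taxa.
IV (derived state 'present') is shared by Glyptaria and Sclerura — a synapomorphy uniting that clade.
V (derived state 'absent') is shared by Cyanoma, Euryites, Glyptaria, and Sclerura — a synapomorphy uniting that clade.
Most parsimonious ingroup topology: (((Cyanoma,Euryites),(Glyptaria,Sclerura)),Dromax).
Glyptaria and Sclerura form a cherry on this tree, so they are sister taxa.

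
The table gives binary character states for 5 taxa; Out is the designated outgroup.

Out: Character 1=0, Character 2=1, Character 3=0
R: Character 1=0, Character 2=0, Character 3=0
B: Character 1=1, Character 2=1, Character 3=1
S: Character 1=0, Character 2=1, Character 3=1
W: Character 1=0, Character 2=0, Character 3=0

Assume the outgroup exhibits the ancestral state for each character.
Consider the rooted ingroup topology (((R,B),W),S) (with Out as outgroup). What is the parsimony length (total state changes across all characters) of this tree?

5

Map each character onto (((R,B),W),S) (rooted by Out) and count the minimum state changes it requires (Fitch parsimony):
Character 1: 1; Character 2: 2; Character 3: 2.
Total tree length = 5.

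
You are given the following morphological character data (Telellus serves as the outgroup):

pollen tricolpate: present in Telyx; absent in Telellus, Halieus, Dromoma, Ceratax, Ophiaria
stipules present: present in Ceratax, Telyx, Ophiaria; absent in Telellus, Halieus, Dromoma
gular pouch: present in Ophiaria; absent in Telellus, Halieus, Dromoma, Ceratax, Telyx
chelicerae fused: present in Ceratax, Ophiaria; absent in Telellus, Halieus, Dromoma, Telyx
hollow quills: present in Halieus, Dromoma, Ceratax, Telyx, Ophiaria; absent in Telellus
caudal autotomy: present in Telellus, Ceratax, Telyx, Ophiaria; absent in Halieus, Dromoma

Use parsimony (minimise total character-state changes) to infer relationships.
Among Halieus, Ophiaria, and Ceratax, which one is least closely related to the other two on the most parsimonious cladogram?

Character polarity is set by the outgroup: the derived state is whichever differs from the outgroup's state, so for caudal autotomy the derived state is 'absent', and for the remaining characters it is 'present'.
pollen tricolpate: derived state 'present' in Telyx only — an autapomorphy, so it tells us nothing about relationships among taxa.
stipules present: derived state 'present' in Ceratax, Ophiaria, and Telyx only — synapomorphy for {Ceratax, Ophiaria, Telyx}.
gular pouch (derived state 'present') is unique to Ophiaria (autapomorphy; uninformative for grouping).
chelicerae fused: derived state 'present' in Ceratax and Ophiaria only — synapomorphy for {Ceratax, Ophiaria}.
hollow quills (derived state 'present') is shared by all ingroup taxa — unites the whole ingroup.
caudal autotomy: derived state 'absent' in Dromoma and Halieus only — synapomorphy for {Dromoma, Halieus}.
Most parsimonious ingroup topology: ((Halieus,Dromoma),((Ceratax,Ophiaria),Telyx)).
Ceratax and Ophiaria share a more recent common ancestor with each other than either does with Halieus, so Halieus is the least closely related of the three.

Halieus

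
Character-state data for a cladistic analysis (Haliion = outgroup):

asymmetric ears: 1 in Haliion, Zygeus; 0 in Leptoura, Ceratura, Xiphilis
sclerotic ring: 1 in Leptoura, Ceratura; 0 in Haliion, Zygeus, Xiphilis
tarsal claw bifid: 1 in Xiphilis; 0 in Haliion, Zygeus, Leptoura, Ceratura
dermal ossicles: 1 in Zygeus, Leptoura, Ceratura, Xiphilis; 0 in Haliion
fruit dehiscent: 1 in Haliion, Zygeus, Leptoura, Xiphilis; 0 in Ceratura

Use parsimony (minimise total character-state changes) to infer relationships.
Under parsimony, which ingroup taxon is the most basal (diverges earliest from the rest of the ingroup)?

Zygeus

Character polarity is set by the outgroup: the derived state is whichever differs from the outgroup's state, so for asymmetric ears, fruit dehiscent the derived state is '0', and for the remaining characters it is '1'.
asymmetric ears: derived state '0' in Ceratura, Leptoura, and Xiphilis only — synapomorphy for {Ceratura, Leptoura, Xiphilis}.
sclerotic ring (derived state '1') is shared by Ceratura and Leptoura — a synapomorphy uniting that clade.
tarsal claw bifid (derived state '1') is unique to Xiphilis (autapomorphy; uninformative for grouping).
dermal ossicles (derived state '1') is shared by all ingroup taxa — unites the whole ingroup.
fruit dehiscent (derived state '0') is unique to Ceratura (autapomorphy; uninformative for grouping).
Most parsimonious ingroup topology: (Zygeus,((Leptoura,Ceratura),Xiphilis)).
Zygeus is sister to the clade containing all other ingroup taxa, so it is the earliest-diverging (most basal) ingroup lineage.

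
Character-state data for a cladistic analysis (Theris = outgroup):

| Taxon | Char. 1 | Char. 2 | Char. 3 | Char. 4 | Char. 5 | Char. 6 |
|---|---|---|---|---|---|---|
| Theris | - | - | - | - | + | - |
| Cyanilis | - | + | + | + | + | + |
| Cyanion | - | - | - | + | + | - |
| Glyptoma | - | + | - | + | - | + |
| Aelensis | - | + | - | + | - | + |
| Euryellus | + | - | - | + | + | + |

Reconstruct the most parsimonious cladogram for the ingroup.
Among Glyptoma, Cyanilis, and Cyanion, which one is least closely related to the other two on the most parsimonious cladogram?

Cyanion

Character polarity is set by the outgroup: the derived state is whichever differs from the outgroup's state, so for Char. 5 the derived state is '-', and for the remaining characters it is '+'.
Char. 1: derived state '+' in Euryellus only — an autapomorphy, so it tells us nothing about relationships among taxa.
Char. 2 (derived state '+') is shared by Aelensis, Cyanilis, and Glyptoma — a synapomorphy uniting that clade.
Char. 3 (derived state '+') is unique to Cyanilis (autapomorphy; uninformative for grouping).
All ingroup taxa share the derived state '+' for Char. 4; it defines the ingroup but does not resolve relationships within it.
Only Aelensis and Glyptoma show the derived state '-' for Char. 5, supporting them as a clade.
Only Aelensis, Cyanilis, Euryellus, and Glyptoma show the derived state '+' for Char. 6, supporting them as a clade.
Most parsimonious ingroup topology: (((Cyanilis,(Glyptoma,Aelensis)),Euryellus),Cyanion).
Cyanilis and Glyptoma share a more recent common ancestor with each other than either does with Cyanion, so Cyanion is the least closely related of the three.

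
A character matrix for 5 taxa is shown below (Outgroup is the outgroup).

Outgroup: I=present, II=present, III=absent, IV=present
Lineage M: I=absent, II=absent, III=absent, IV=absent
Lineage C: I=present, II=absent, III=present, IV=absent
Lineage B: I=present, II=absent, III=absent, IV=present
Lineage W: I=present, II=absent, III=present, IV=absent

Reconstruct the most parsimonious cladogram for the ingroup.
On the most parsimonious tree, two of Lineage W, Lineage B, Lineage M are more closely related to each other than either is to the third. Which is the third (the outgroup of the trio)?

Lineage B

Character polarity is set by the outgroup: the derived state is whichever differs from the outgroup's state, so for I, II, IV the derived state is 'absent', and for the remaining characters it is 'present'.
I: derived state 'absent' in Lineage M only — an autapomorphy, so it tells us nothing about relationships among taxa.
All ingroup taxa share the derived state 'absent' for II; it defines the ingroup but does not resolve relationships within it.
III (derived state 'present') is shared by Lineage C and Lineage W — a synapomorphy uniting that clade.
IV (derived state 'absent') is shared by Lineage C, Lineage M, and Lineage W — a synapomorphy uniting that clade.
Most parsimonious ingroup topology: ((Lineage M,(Lineage C,Lineage W)),Lineage B).
Lineage M and Lineage W share a more recent common ancestor with each other than either does with Lineage B, so Lineage B is the least closely related of the three.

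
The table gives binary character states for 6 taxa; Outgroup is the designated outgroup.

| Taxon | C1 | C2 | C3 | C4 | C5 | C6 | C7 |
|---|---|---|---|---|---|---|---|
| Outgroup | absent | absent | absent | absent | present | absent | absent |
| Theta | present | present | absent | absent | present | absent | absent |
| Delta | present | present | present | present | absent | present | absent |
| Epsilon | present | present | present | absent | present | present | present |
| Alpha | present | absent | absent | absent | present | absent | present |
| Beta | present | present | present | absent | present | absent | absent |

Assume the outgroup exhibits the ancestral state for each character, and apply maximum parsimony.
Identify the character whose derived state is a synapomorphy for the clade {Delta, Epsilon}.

Character polarity is set by the outgroup: the derived state is whichever differs from the outgroup's state, so for C5 the derived state is 'absent', and for the remaining characters it is 'present'.
C1 (derived state 'present') is shared by all ingroup taxa — unites the whole ingroup.
C2 (derived state 'present') is shared by Beta, Delta, Epsilon, and Theta — a synapomorphy uniting that clade.
Only Beta, Delta, and Epsilon show the derived state 'present' for C3, supporting them as a clade.
C4: derived state 'present' in Delta only — an autapomorphy, so it tells us nothing about relationships among taxa.
C5 (derived state 'absent') is unique to Delta (autapomorphy; uninformative for grouping).
C6: derived state 'present' in Delta and Epsilon only — synapomorphy for {Delta, Epsilon}.
C7 groups Alpha and Epsilon, which is incompatible with the clades supported by the remaining characters; treating it as convergent (homoplasy) costs fewer steps than any alternative tree.
Most parsimonious ingroup topology: ((Theta,((Delta,Epsilon),Beta)),Alpha).
The clade {Delta, Epsilon} is supported by C6: its derived state 'present' occurs in exactly those taxa and in no other taxon (including the outgroup).

C6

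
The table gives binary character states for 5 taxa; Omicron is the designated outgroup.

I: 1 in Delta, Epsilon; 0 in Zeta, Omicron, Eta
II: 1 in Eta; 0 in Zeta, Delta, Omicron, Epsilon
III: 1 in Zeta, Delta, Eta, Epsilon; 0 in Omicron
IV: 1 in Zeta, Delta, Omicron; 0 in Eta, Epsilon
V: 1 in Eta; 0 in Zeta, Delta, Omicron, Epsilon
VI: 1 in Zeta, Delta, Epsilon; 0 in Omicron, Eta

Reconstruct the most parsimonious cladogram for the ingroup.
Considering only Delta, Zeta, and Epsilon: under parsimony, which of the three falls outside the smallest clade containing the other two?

Character polarity is set by the outgroup: the derived state is whichever differs from the outgroup's state, so for IV the derived state is '0', and for the remaining characters it is '1'.
I: derived state '1' in Delta and Epsilon only — synapomorphy for {Delta, Epsilon}.
II (derived state '1') is unique to Eta (autapomorphy; uninformative for grouping).
III (derived state '1') is shared by all ingroup taxa — unites the whole ingroup.
IV (state '0') occurs in Epsilon and Eta but conflicts with the nesting implied by the other characters — most parsimoniously interpreted as homoplasy.
V: derived state '1' in Eta only — an autapomorphy, so it tells us nothing about relationships among taxa.
Only Delta, Epsilon, and Zeta show the derived state '1' for VI, supporting them as a clade.
Most parsimonious ingroup topology: (Eta,((Epsilon,Delta),Zeta)).
Delta and Epsilon share a more recent common ancestor with each other than either does with Zeta, so Zeta is the least closely related of the three.

Zeta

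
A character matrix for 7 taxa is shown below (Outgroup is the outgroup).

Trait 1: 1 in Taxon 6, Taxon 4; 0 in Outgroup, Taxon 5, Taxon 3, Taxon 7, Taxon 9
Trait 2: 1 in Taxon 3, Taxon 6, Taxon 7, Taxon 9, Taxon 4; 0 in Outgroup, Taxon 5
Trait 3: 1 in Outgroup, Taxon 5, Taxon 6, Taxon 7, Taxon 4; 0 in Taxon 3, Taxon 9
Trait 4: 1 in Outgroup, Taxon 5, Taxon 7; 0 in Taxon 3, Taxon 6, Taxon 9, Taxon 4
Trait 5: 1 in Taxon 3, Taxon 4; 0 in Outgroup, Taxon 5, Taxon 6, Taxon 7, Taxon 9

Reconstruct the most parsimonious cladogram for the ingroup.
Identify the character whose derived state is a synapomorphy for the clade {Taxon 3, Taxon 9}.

Trait 3

Character polarity is set by the outgroup: the derived state is whichever differs from the outgroup's state, so for Trait 3, Trait 4 the derived state is '0', and for the remaining characters it is '1'.
Only Taxon 4 and Taxon 6 show the derived state '1' for Trait 1, supporting them as a clade.
Only Taxon 3, Taxon 4, Taxon 6, Taxon 7, and Taxon 9 show the derived state '1' for Trait 2, supporting them as a clade.
Trait 3 (derived state '0') is shared by Taxon 3 and Taxon 9 — a synapomorphy uniting that clade.
Trait 4: derived state '0' in Taxon 3, Taxon 4, Taxon 6, and Taxon 9 only — synapomorphy for {Taxon 3, Taxon 4, Taxon 6, Taxon 9}.
Trait 5 groups Taxon 3 and Taxon 4, which is incompatible with the clades supported by the remaining characters; treating it as convergent (homoplasy) costs fewer steps than any alternative tree.
Most parsimonious ingroup topology: (Taxon 5,(((Taxon 3,Taxon 9),(Taxon 6,Taxon 4)),Taxon 7)).
The clade {Taxon 3, Taxon 9} is supported by Trait 3: its derived state '0' occurs in exactly those taxa and in no other taxon (including the outgroup).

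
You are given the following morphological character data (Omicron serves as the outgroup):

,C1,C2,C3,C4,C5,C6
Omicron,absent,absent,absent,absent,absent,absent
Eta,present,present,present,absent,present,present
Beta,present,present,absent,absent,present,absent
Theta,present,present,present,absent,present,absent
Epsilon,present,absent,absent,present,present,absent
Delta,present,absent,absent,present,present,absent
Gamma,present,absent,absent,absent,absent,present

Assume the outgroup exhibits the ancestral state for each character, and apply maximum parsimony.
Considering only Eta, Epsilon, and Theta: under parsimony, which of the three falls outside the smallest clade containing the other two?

Epsilon

The outgroup has state 'absent' for every character, so 'present' is the derived state throughout.
All ingroup taxa share the derived state 'present' for C1; it defines the ingroup but does not resolve relationships within it.
Only Beta, Eta, and Theta show the derived state 'present' for C2, supporting them as a clade.
C3 (derived state 'present') is shared by Eta and Theta — a synapomorphy uniting that clade.
C4: derived state 'present' in Delta and Epsilon only — synapomorphy for {Delta, Epsilon}.
C5: derived state 'present' in Beta, Delta, Epsilon, Eta, and Theta only — synapomorphy for {Beta, Delta, Epsilon, Eta, Theta}.
C6 groups Eta and Gamma, which is incompatible with the clades supported by the remaining characters; treating it as convergent (homoplasy) costs fewer steps than any alternative tree.
Most parsimonious ingroup topology: ((((Eta,Theta),Beta),(Epsilon,Delta)),Gamma).
Theta and Eta share a more recent common ancestor with each other than either does with Epsilon, so Epsilon is the least closely related of the three.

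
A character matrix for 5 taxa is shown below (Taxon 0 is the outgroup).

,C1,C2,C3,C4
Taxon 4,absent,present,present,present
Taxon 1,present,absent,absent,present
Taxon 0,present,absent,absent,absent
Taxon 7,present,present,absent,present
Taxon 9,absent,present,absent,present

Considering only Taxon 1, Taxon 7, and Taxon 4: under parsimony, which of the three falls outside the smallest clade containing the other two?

Taxon 1

Character polarity is set by the outgroup: the derived state is whichever differs from the outgroup's state, so for C1 the derived state is 'absent', and for the remaining characters it is 'present'.
C1 (derived state 'absent') is shared by Taxon 4 and Taxon 9 — a synapomorphy uniting that clade.
Only Taxon 4, Taxon 7, and Taxon 9 show the derived state 'present' for C2, supporting them as a clade.
C3 (derived state 'present') is unique to Taxon 4 (autapomorphy; uninformative for grouping).
All ingroup taxa share the derived state 'present' for C4; it defines the ingroup but does not resolve relationships within it.
Most parsimonious ingroup topology: ((Taxon 7,(Taxon 9,Taxon 4)),Taxon 1).
Taxon 4 and Taxon 7 share a more recent common ancestor with each other than either does with Taxon 1, so Taxon 1 is the least closely related of the three.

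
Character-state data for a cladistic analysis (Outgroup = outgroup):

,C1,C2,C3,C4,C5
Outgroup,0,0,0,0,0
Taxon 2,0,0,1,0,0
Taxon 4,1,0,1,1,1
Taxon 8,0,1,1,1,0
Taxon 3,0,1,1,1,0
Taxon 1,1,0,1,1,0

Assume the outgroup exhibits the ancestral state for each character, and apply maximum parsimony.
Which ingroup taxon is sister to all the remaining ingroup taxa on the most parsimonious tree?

Taxon 2

The outgroup has state '0' for every character, so '1' is the derived state throughout.
C1 (derived state '1') is shared by Taxon 1 and Taxon 4 — a synapomorphy uniting that clade.
C2: derived state '1' in Taxon 3 and Taxon 8 only — synapomorphy for {Taxon 3, Taxon 8}.
C3 (derived state '1') is shared by all ingroup taxa — unites the whole ingroup.
Only Taxon 1, Taxon 3, Taxon 4, and Taxon 8 show the derived state '1' for C4, supporting them as a clade.
C5: derived state '1' in Taxon 4 only — an autapomorphy, so it tells us nothing about relationships among taxa.
Most parsimonious ingroup topology: (Taxon 2,((Taxon 4,Taxon 1),(Taxon 8,Taxon 3))).
Taxon 2 is sister to the clade containing all other ingroup taxa, so it is the earliest-diverging (most basal) ingroup lineage.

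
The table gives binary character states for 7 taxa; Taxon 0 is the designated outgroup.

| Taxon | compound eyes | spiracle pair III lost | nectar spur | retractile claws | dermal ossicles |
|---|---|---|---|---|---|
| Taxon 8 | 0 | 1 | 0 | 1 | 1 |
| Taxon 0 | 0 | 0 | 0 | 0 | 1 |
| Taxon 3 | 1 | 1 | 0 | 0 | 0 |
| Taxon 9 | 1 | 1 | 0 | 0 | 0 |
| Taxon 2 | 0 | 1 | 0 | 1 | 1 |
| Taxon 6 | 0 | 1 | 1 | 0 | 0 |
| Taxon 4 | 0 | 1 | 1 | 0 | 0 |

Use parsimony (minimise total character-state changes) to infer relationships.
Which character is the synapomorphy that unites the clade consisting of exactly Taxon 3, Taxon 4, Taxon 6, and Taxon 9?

Character polarity is set by the outgroup: the derived state is whichever differs from the outgroup's state, so for dermal ossicles the derived state is '0', and for the remaining characters it is '1'.
Only Taxon 3 and Taxon 9 show the derived state '1' for compound eyes, supporting them as a clade.
spiracle pair III lost (derived state '1') is shared by all ingroup taxa — unites the whole ingroup.
nectar spur (derived state '1') is shared by Taxon 4 and Taxon 6 — a synapomorphy uniting that clade.
retractile claws (derived state '1') is shared by Taxon 2 and Taxon 8 — a synapomorphy uniting that clade.
dermal ossicles (derived state '0') is shared by Taxon 3, Taxon 4, Taxon 6, and Taxon 9 — a synapomorphy uniting that clade.
Most parsimonious ingroup topology: (((Taxon 3,Taxon 9),(Taxon 6,Taxon 4)),(Taxon 8,Taxon 2)).
The clade {Taxon 3, Taxon 4, Taxon 6, Taxon 9} is supported by dermal ossicles: its derived state '0' occurs in exactly those taxa and in no other taxon (including the outgroup).

dermal ossicles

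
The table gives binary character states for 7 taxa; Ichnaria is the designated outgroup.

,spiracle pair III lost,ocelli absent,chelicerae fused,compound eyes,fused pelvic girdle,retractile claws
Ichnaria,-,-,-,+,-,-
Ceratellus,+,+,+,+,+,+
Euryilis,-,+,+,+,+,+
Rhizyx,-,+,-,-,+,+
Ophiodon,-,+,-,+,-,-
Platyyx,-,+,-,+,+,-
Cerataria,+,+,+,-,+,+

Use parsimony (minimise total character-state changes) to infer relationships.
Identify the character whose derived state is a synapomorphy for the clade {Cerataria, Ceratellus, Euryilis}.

chelicerae fused

Character polarity is set by the outgroup: the derived state is whichever differs from the outgroup's state, so for compound eyes the derived state is '-', and for the remaining characters it is '+'.
Only Cerataria and Ceratellus show the derived state '+' for spiracle pair III lost, supporting them as a clade.
All ingroup taxa share the derived state '+' for ocelli absent; it defines the ingroup but does not resolve relationships within it.
chelicerae fused: derived state '+' in Cerataria, Ceratellus, and Euryilis only — synapomorphy for {Cerataria, Ceratellus, Euryilis}.
compound eyes (state '-') occurs in Cerataria and Rhizyx but conflicts with the nesting implied by the other characters — most parsimoniously interpreted as homoplasy.
fused pelvic girdle: derived state '+' in Cerataria, Ceratellus, Euryilis, Platyyx, and Rhizyx only — synapomorphy for {Cerataria, Ceratellus, Euryilis, Platyyx, Rhizyx}.
Only Cerataria, Ceratellus, Euryilis, and Rhizyx show the derived state '+' for retractile claws, supporting them as a clade.
Most parsimonious ingroup topology: (((((Ceratellus,Cerataria),Euryilis),Rhizyx),Platyyx),Ophiodon).
The clade {Cerataria, Ceratellus, Euryilis} is supported by chelicerae fused: its derived state '+' occurs in exactly those taxa and in no other taxon (including the outgroup).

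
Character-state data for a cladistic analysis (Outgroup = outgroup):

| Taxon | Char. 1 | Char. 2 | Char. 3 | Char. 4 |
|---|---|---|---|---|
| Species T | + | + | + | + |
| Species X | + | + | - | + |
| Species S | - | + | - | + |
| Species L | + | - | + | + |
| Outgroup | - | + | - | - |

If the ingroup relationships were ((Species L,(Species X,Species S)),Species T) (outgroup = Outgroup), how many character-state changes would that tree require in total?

6

Map each character onto ((Species L,(Species X,Species S)),Species T) (rooted by Outgroup) and count the minimum state changes it requires (Fitch parsimony):
Char. 1: 2; Char. 2: 1; Char. 3: 2; Char. 4: 1.
Total tree length = 6.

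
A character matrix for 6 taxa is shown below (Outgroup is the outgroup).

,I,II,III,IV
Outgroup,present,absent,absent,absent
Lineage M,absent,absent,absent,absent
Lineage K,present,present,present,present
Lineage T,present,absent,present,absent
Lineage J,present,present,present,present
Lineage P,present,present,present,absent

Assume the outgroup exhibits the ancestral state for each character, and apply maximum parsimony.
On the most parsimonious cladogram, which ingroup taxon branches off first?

Character polarity is set by the outgroup: the derived state is whichever differs from the outgroup's state, so for I the derived state is 'absent', and for the remaining characters it is 'present'.
I (derived state 'absent') is unique to Lineage M (autapomorphy; uninformative for grouping).
Only Lineage J, Lineage K, and Lineage P show the derived state 'present' for II, supporting them as a clade.
Only Lineage J, Lineage K, Lineage P, and Lineage T show the derived state 'present' for III, supporting them as a clade.
IV: derived state 'present' in Lineage J and Lineage K only — synapomorphy for {Lineage J, Lineage K}.
Most parsimonious ingroup topology: (Lineage M,(((Lineage K,Lineage J),Lineage P),Lineage T)).
Lineage M is sister to the clade containing all other ingroup taxa, so it is the earliest-diverging (most basal) ingroup lineage.

Lineage M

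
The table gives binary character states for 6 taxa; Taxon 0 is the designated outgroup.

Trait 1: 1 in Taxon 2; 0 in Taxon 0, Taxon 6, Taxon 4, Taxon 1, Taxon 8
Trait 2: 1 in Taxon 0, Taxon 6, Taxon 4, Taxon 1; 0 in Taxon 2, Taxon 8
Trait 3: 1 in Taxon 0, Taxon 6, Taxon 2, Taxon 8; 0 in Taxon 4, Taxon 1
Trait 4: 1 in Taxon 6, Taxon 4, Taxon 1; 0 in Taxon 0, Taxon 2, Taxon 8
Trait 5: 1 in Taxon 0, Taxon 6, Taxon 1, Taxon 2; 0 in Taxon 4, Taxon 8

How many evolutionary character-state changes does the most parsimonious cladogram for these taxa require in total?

6

Character polarity is set by the outgroup: the derived state is whichever differs from the outgroup's state, so for Trait 2, Trait 3, Trait 5 the derived state is '0', and for the remaining characters it is '1'.
Trait 1 (derived state '1') is unique to Taxon 2 (autapomorphy; uninformative for grouping).
Trait 2: derived state '0' in Taxon 2 and Taxon 8 only — synapomorphy for {Taxon 2, Taxon 8}.
Trait 3: derived state '0' in Taxon 1 and Taxon 4 only — synapomorphy for {Taxon 1, Taxon 4}.
Trait 4 (derived state '1') is shared by Taxon 1, Taxon 4, and Taxon 6 — a synapomorphy uniting that clade.
Trait 5 groups Taxon 4 and Taxon 8, which is incompatible with the clades supported by the remaining characters; treating it as convergent (homoplasy) costs fewer steps than any alternative tree.
Most parsimonious ingroup topology: ((Taxon 6,(Taxon 4,Taxon 1)),(Taxon 2,Taxon 8)).
Changes per character on this tree: Trait 1: 1; Trait 2: 1; Trait 3: 1; Trait 4: 1; Trait 5: 2.
Total = 6.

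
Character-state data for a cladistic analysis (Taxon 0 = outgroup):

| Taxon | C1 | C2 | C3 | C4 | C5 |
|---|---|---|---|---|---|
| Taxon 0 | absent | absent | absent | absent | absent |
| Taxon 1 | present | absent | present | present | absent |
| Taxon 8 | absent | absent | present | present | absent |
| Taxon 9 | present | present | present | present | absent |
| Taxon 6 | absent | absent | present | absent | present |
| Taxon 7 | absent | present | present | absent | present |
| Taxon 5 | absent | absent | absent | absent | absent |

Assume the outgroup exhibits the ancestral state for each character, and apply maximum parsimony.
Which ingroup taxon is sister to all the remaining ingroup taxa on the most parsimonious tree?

Taxon 5

The outgroup has state 'absent' for every character, so 'present' is the derived state throughout.
C1: derived state 'present' in Taxon 1 and Taxon 9 only — synapomorphy for {Taxon 1, Taxon 9}.
C2 (state 'present') occurs in Taxon 7 and Taxon 9 but conflicts with the nesting implied by the other characters — most parsimoniously interpreted as homoplasy.
C3: derived state 'present' in Taxon 1, Taxon 6, Taxon 7, Taxon 8, and Taxon 9 only — synapomorphy for {Taxon 1, Taxon 6, Taxon 7, Taxon 8, Taxon 9}.
C4: derived state 'present' in Taxon 1, Taxon 8, and Taxon 9 only — synapomorphy for {Taxon 1, Taxon 8, Taxon 9}.
C5 (derived state 'present') is shared by Taxon 6 and Taxon 7 — a synapomorphy uniting that clade.
Most parsimonious ingroup topology: ((((Taxon 1,Taxon 9),Taxon 8),(Taxon 6,Taxon 7)),Taxon 5).
Taxon 5 is sister to the clade containing all other ingroup taxa, so it is the earliest-diverging (most basal) ingroup lineage.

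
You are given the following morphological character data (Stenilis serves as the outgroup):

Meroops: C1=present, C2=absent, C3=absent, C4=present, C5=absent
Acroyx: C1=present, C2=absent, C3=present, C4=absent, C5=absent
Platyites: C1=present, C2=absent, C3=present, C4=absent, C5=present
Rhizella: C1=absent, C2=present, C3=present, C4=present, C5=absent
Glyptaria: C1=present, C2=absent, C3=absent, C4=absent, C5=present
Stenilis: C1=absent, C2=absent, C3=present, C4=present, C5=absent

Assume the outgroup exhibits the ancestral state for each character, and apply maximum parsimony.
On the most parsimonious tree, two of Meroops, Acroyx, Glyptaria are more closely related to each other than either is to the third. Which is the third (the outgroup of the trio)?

Meroops

Character polarity is set by the outgroup: the derived state is whichever differs from the outgroup's state, so for C3, C4 the derived state is 'absent', and for the remaining characters it is 'present'.
Only Acroyx, Glyptaria, Meroops, and Platyites show the derived state 'present' for C1, supporting them as a clade.
C2 (derived state 'present') is unique to Rhizella (autapomorphy; uninformative for grouping).
C3 groups Glyptaria and Meroops, which is incompatible with the clades supported by the remaining characters; treating it as convergent (homoplasy) costs fewer steps than any alternative tree.
Only Acroyx, Glyptaria, and Platyites show the derived state 'absent' for C4, supporting them as a clade.
C5 (derived state 'present') is shared by Glyptaria and Platyites — a synapomorphy uniting that clade.
Most parsimonious ingroup topology: (((Acroyx,(Platyites,Glyptaria)),Meroops),Rhizella).
Acroyx and Glyptaria share a more recent common ancestor with each other than either does with Meroops, so Meroops is the least closely related of the three.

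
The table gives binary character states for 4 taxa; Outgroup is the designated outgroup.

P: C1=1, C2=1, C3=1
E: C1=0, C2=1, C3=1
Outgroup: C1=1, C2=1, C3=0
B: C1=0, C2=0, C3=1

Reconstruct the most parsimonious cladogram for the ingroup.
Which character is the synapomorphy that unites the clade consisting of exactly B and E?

Character polarity is set by the outgroup: the derived state is whichever differs from the outgroup's state, so for C1, C2 the derived state is '0', and for the remaining characters it is '1'.
C1 (derived state '0') is shared by B and E — a synapomorphy uniting that clade.
C2 (derived state '0') is unique to B (autapomorphy; uninformative for grouping).
C3 (derived state '1') is shared by all ingroup taxa — unites the whole ingroup.
Most parsimonious ingroup topology: (P,(B,E)).
The clade {B, E} is supported by C1: its derived state '0' occurs in exactly those taxa and in no other taxon (including the outgroup).

C1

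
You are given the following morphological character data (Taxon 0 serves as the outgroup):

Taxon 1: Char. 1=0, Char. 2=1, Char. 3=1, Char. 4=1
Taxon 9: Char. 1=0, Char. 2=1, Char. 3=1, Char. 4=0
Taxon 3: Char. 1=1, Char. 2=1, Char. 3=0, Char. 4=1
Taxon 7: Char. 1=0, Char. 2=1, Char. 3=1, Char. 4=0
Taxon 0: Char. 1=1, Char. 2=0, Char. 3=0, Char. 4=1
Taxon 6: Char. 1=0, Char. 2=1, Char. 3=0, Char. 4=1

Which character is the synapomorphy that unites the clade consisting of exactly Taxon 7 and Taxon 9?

Character polarity is set by the outgroup: the derived state is whichever differs from the outgroup's state, so for Char. 1, Char. 4 the derived state is '0', and for the remaining characters it is '1'.
Char. 1 (derived state '0') is shared by Taxon 1, Taxon 6, Taxon 7, and Taxon 9 — a synapomorphy uniting that clade.
Char. 2 (derived state '1') is shared by all ingroup taxa — unites the whole ingroup.
Char. 3 (derived state '1') is shared by Taxon 1, Taxon 7, and Taxon 9 — a synapomorphy uniting that clade.
Only Taxon 7 and Taxon 9 show the derived state '0' for Char. 4, supporting them as a clade.
Most parsimonious ingroup topology: (Taxon 3,(((Taxon 7,Taxon 9),Taxon 1),Taxon 6)).
The clade {Taxon 7, Taxon 9} is supported by Char. 4: its derived state '0' occurs in exactly those taxa and in no other taxon (including the outgroup).

Char. 4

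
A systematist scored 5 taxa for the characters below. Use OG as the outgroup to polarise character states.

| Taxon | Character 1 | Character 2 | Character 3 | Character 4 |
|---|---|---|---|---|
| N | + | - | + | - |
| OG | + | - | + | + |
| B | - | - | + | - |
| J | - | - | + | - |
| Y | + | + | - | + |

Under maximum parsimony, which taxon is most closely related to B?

Character polarity is set by the outgroup: the derived state is whichever differs from the outgroup's state, so for Character 1, Character 3, Character 4 the derived state is '-', and for the remaining characters it is '+'.
Character 1 (derived state '-') is shared by B and J — a synapomorphy uniting that clade.
Character 2: derived state '+' in Y only — an autapomorphy, so it tells us nothing about relationships among taxa.
Character 3 (derived state '-') is unique to Y (autapomorphy; uninformative for grouping).
Character 4: derived state '-' in B, J, and N only — synapomorphy for {B, J, N}.
Most parsimonious ingroup topology: (((J,B),N),Y).
B and J form a cherry on this tree, so they are sister taxa.

J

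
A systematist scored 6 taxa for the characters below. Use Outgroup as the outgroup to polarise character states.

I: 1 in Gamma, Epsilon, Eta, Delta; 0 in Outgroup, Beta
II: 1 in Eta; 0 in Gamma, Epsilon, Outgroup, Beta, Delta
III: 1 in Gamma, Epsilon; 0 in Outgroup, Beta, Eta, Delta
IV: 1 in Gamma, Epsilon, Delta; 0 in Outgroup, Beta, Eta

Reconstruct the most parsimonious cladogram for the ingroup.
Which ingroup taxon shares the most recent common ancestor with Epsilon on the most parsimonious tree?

Gamma

The outgroup has state '0' for every character, so '1' is the derived state throughout.
Only Delta, Epsilon, Eta, and Gamma show the derived state '1' for I, supporting them as a clade.
II (derived state '1') is unique to Eta (autapomorphy; uninformative for grouping).
III (derived state '1') is shared by Epsilon and Gamma — a synapomorphy uniting that clade.
IV: derived state '1' in Delta, Epsilon, and Gamma only — synapomorphy for {Delta, Epsilon, Gamma}.
Most parsimonious ingroup topology: (((Delta,(Gamma,Epsilon)),Eta),Beta).
Epsilon and Gamma form a cherry on this tree, so they are sister taxa.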